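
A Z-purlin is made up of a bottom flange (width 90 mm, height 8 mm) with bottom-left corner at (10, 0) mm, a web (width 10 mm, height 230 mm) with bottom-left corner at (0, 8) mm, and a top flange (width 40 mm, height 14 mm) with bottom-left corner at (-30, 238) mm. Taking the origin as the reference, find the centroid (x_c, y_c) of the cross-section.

bottom flange: A = 90 × 8 = 720.00, centroid at (55.00, 4.00).
web: A = 10 × 230 = 2300.00, centroid at (5.00, 123.00).
top flange: A = 40 × 14 = 560.00, centroid at (-10.00, 245.00).
ΣA = 3580.00 mm², ΣAx_c = 45500.00 mm³, ΣAy_c = 422980.00 mm³.
x_c = 45500.00/3580.00 = 12.71 mm; y_c = 422980.00/3580.00 = 118.15 mm.

x_c = 12.71 mm, y_c = 118.15 mm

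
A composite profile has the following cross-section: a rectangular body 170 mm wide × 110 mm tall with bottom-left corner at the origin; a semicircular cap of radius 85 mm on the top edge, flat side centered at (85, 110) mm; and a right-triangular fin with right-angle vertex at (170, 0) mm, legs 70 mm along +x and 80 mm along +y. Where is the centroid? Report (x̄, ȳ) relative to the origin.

rectangular body: A = 170 × 110 = 18700.00, centroid at (85.00, 55.00).
semicircular top: A = ½π·85² = 11349.00, centroid at (85.00, 146.08).
triangular fin: A = ½·70·80 = 2800.00, centroid at (193.33, 26.67).
ΣA = 32849.00 mm², ΣAx̄ = 3095498.63 mm³, ΣAȳ = 2760973.71 mm³.
x̄ = 3095498.63/32849.00 = 94.23 mm; ȳ = 2760973.71/32849.00 = 84.05 mm.

x̄ = 94.23 mm, ȳ = 84.05 mm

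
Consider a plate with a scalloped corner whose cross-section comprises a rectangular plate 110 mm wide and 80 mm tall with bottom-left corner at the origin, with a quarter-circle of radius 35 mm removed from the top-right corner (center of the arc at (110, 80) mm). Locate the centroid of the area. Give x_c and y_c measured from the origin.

Part | A | x̄ᵢ | ȳᵢ | A·x̄ᵢ | A·ȳᵢ
plate | 8800.00 | 55.00 | 40.00 | 484000.00 | 352000.00
removed quarter-circle | -962.11 | 95.15 | 65.15 | -91540.74 | -62677.35
Σ | 7837.89 |  |  | 392459.26 | 289322.65
x_c = 392459.26 / 7837.89 = 50.07 mm
y_c = 289322.65 / 7837.89 = 36.91 mm

x_c = 50.07 mm, y_c = 36.91 mm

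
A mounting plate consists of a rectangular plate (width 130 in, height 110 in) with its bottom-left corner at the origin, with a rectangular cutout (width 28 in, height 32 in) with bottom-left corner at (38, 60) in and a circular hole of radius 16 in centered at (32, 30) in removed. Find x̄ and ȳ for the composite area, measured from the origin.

x̄ = 68.03 in, ȳ = 55.10 in

plate: A = 130 × 110 = 14300.00, centroid at (65.00, 55.00).
hole 1: A = −(28 × 32) = -896.00, centroid at (52.00, 76.00).
hole 2: A = −π·16² = -804.25, centroid at (32.00, 30.00).
ΣA = 12599.75 in², ΣAx̄ = 857172.07 in³, ΣAȳ = 694276.57 in³.
x̄ = 857172.07/12599.75 = 68.03 in; ȳ = 694276.57/12599.75 = 55.10 in.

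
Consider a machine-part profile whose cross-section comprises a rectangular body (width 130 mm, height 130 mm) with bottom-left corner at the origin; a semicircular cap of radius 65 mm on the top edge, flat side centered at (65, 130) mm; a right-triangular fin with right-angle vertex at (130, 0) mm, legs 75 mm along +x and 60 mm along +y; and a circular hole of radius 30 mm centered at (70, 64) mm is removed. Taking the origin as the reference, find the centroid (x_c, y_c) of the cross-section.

x_c = 73.20 mm, y_c = 87.48 mm

rectangular body: A = 130 × 130 = 16900.00, centroid at (65.00, 65.00).
semicircular top: A = ½π·65² = 6636.61, centroid at (65.00, 157.59).
triangular fin: A = ½·75·60 = 2250.00, centroid at (155.00, 20.00).
hole: A = −π·30² = -2827.43, centroid at (70.00, 64.00).
ΣA = 22959.18 mm²
ΣAx_c = (16900.00)(65.00) + (6636.61)(65.00) + (2250.00)(155.00) + (-2827.43)(70.00) = 1680709.60 mm³
ΣAy_c = (16900.00)(65.00) + (6636.61)(157.59) + (2250.00)(20.00) + (-2827.43)(64.00) = 2008387.48 mm³
x_c = 1680709.60 / 22959.18 = 73.20 mm
y_c = 2008387.48 / 22959.18 = 87.48 mm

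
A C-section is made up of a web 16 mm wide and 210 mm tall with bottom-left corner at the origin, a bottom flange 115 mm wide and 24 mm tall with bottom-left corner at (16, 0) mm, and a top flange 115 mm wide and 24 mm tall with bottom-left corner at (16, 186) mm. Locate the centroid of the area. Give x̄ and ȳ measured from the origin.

x̄ = 48.72 mm, ȳ = 105.00 mm

Part | A | x̄ᵢ | ȳᵢ | A·x̄ᵢ | A·ȳᵢ
web | 3360.00 | 8.00 | 105.00 | 26880.00 | 352800.00
bottom flange | 2760.00 | 73.50 | 12.00 | 202860.00 | 33120.00
top flange | 2760.00 | 73.50 | 198.00 | 202860.00 | 546480.00
Σ | 8880.00 |  |  | 432600.00 | 932400.00
x̄ = 432600.00 / 8880.00 = 48.72 mm
ȳ = 932400.00 / 8880.00 = 105.00 mm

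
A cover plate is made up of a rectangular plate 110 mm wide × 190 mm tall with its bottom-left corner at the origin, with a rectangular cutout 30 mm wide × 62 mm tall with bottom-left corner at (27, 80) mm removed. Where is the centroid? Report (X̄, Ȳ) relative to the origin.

X̄ = 56.27 mm, Ȳ = 93.44 mm

Part | A | x̄ᵢ | ȳᵢ | A·x̄ᵢ | A·ȳᵢ
plate | 20900.00 | 55.00 | 95.00 | 1149500.00 | 1985500.00
hole | -1860.00 | 42.00 | 111.00 | -78120.00 | -206460.00
Σ | 19040.00 |  |  | 1071380.00 | 1779040.00
X̄ = 1071380.00 / 19040.00 = 56.27 mm
Ȳ = 1779040.00 / 19040.00 = 93.44 mm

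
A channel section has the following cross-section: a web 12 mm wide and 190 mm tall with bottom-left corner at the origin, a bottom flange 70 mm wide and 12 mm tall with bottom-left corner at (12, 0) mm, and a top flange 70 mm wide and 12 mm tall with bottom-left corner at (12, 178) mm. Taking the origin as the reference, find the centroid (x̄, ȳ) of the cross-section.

web: A = 12 × 190 = 2280.00, centroid at (6.00, 95.00).
bottom flange: A = 70 × 12 = 840.00, centroid at (47.00, 6.00).
top flange: A = 70 × 12 = 840.00, centroid at (47.00, 184.00).
ΣA = 3960.00 mm², ΣAx̄ = 92640.00 mm³, ΣAȳ = 376200.00 mm³.
x̄ = 92640.00/3960.00 = 23.39 mm; ȳ = 376200.00/3960.00 = 95.00 mm.

x̄ = 23.39 mm, ȳ = 95.00 mm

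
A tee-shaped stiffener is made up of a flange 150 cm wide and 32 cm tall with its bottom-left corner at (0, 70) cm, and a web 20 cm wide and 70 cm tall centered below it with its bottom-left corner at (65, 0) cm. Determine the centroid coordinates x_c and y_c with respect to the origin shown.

x_c = 75.00 cm, y_c = 74.48 cm

web: A = 20 × 70 = 1400.00, centroid at (75.00, 35.00).
flange: A = 150 × 32 = 4800.00, centroid at (75.00, 86.00).
ΣA = 6200.00 cm², ΣAx_c = 465000.00 cm³, ΣAy_c = 461800.00 cm³.
x_c = 465000.00/6200.00 = 75.00 cm; y_c = 461800.00/6200.00 = 74.48 cm.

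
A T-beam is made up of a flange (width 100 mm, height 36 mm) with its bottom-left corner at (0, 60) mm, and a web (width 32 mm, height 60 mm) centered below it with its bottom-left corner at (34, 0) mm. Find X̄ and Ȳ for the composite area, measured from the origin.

X̄ = 50.00 mm, Ȳ = 61.30 mm

web: A = 32 × 60 = 1920.00, centroid at (50.00, 30.00).
flange: A = 100 × 36 = 3600.00, centroid at (50.00, 78.00).
ΣA = 5520.00 mm², ΣAX̄ = 276000.00 mm³, ΣAȲ = 338400.00 mm³.
X̄ = 276000.00/5520.00 = 50.00 mm; Ȳ = 338400.00/5520.00 = 61.30 mm.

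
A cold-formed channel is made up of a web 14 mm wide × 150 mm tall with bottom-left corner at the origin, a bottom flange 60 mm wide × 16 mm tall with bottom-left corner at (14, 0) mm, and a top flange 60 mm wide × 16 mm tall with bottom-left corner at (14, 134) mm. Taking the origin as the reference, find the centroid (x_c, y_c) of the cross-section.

x_c = 24.67 mm, y_c = 75.00 mm

Part | A | x̄ᵢ | ȳᵢ | A·x̄ᵢ | A·ȳᵢ
web | 2100.00 | 7.00 | 75.00 | 14700.00 | 157500.00
bottom flange | 960.00 | 44.00 | 8.00 | 42240.00 | 7680.00
top flange | 960.00 | 44.00 | 142.00 | 42240.00 | 136320.00
Σ | 4020.00 |  |  | 99180.00 | 301500.00
x_c = 99180.00 / 4020.00 = 24.67 mm
y_c = 301500.00 / 4020.00 = 75.00 mm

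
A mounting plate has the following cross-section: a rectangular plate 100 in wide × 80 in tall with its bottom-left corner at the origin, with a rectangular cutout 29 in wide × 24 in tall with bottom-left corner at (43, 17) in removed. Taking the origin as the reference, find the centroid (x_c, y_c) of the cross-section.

x_c = 49.29 in, y_c = 41.05 in

plate: A = 100 × 80 = 8000.00, centroid at (50.00, 40.00).
hole: A = −(29 × 24) = -696.00, centroid at (57.50, 29.00).
ΣA = 7304.00 in², ΣAx_c = 359980.00 in³, ΣAy_c = 299816.00 in³.
x_c = 359980.00/7304.00 = 49.29 in; y_c = 299816.00/7304.00 = 41.05 in.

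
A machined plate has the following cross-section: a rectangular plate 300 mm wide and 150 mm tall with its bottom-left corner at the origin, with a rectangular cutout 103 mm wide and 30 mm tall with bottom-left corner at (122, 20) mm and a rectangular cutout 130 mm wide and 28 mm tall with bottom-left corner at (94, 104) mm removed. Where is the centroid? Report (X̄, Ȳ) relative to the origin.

plate: A = 300 × 150 = 45000.00, centroid at (150.00, 75.00).
hole 1: A = −(103 × 30) = -3090.00, centroid at (173.50, 35.00).
hole 2: A = −(130 × 28) = -3640.00, centroid at (159.00, 118.00).
ΣA = 38270.00 mm²
ΣAX̄ = (45000.00)(150.00) + (-3090.00)(173.50) + (-3640.00)(159.00) = 5635125.00 mm³
ΣAȲ = (45000.00)(75.00) + (-3090.00)(35.00) + (-3640.00)(118.00) = 2837330.00 mm³
X̄ = 5635125.00 / 38270.00 = 147.25 mm
Ȳ = 2837330.00 / 38270.00 = 74.14 mm

X̄ = 147.25 mm, Ȳ = 74.14 mm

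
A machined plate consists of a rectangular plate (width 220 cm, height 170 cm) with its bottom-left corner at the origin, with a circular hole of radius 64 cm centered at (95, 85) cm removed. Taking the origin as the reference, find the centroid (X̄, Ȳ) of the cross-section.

X̄ = 117.87 cm, Ȳ = 85.00 cm

Part | A | x̄ᵢ | ȳᵢ | A·x̄ᵢ | A·ȳᵢ
plate | 37400.00 | 110.00 | 85.00 | 4114000.00 | 3179000.00
hole | -12867.96 | 95.00 | 85.00 | -1222456.53 | -1093776.90
Σ | 24532.04 |  |  | 2891543.47 | 2085223.10
X̄ = 2891543.47 / 24532.04 = 117.87 cm
Ȳ = 2085223.10 / 24532.04 = 85.00 cm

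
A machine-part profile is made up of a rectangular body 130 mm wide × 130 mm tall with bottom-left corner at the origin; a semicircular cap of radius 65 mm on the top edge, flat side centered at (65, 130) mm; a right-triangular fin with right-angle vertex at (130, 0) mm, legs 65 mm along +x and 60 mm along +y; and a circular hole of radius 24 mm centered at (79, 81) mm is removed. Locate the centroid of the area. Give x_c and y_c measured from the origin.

Part | A | x̄ᵢ | ȳᵢ | A·x̄ᵢ | A·ȳᵢ
rectangular body | 16900.00 | 65.00 | 65.00 | 1098500.00 | 1098500.00
semicircular top | 6636.61 | 65.00 | 157.59 | 431379.94 | 1045843.22
triangular fin | 1950.00 | 151.67 | 20.00 | 295750.00 | 39000.00
hole | -1809.56 | 79.00 | 81.00 | -142955.03 | -146574.15
Σ | 23677.06 |  |  | 1682674.91 | 2036769.07
x_c = 1682674.91 / 23677.06 = 71.07 mm
y_c = 2036769.07 / 23677.06 = 86.02 mm

x_c = 71.07 mm, y_c = 86.02 mm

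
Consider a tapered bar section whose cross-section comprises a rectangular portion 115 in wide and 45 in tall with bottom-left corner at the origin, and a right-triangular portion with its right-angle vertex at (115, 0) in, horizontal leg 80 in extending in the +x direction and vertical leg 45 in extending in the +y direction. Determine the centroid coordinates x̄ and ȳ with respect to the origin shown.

rectangular portion: A = 115 × 45 = 5175.00, centroid at (57.50, 22.50).
triangular portion: A = ½·80·45 = 1800.00, centroid at (141.67, 15.00).
ΣA = 6975.00 in²
ΣAx̄ = (5175.00)(57.50) + (1800.00)(141.67) = 552562.50 in³
ΣAȳ = (5175.00)(22.50) + (1800.00)(15.00) = 143437.50 in³
x̄ = 552562.50 / 6975.00 = 79.22 in
ȳ = 143437.50 / 6975.00 = 20.56 in

x̄ = 79.22 in, ȳ = 20.56 in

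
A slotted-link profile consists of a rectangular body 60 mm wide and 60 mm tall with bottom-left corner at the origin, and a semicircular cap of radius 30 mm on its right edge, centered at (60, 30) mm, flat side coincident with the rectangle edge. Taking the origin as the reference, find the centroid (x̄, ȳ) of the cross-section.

rectangular body: A = 60 × 60 = 3600.00, centroid at (30.00, 30.00).
semicircular end: A = ½π·30² = 1413.72, centroid at (72.73, 30.00).
ΣA = 5013.72 mm², ΣAx̄ = 210823.00 mm³, ΣAȳ = 150411.50 mm³.
x̄ = 210823.00/5013.72 = 42.05 mm; ȳ = 150411.50/5013.72 = 30.00 mm.

x̄ = 42.05 mm, ȳ = 30.00 mm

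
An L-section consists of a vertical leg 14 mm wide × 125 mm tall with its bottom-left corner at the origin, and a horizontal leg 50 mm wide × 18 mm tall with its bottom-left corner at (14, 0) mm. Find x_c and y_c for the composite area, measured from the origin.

x_c = 17.87 mm, y_c = 44.33 mm

Part | A | x̄ᵢ | ȳᵢ | A·x̄ᵢ | A·ȳᵢ
vertical leg | 1750.00 | 7.00 | 62.50 | 12250.00 | 109375.00
horizontal leg | 900.00 | 39.00 | 9.00 | 35100.00 | 8100.00
Σ | 2650.00 |  |  | 47350.00 | 117475.00
x_c = 47350.00 / 2650.00 = 17.87 mm
y_c = 117475.00 / 2650.00 = 44.33 mm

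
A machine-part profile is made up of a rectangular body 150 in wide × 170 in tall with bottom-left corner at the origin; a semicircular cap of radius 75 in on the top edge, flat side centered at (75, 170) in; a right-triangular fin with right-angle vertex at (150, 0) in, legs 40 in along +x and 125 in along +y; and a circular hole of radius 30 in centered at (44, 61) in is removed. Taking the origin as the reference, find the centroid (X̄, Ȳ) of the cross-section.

Part | A | x̄ᵢ | ȳᵢ | A·x̄ᵢ | A·ȳᵢ
rectangular body | 25500.00 | 75.00 | 85.00 | 1912500.00 | 2167500.00
semicircular top | 8835.73 | 75.00 | 201.83 | 662679.70 | 1783323.99
triangular fin | 2500.00 | 163.33 | 41.67 | 408333.33 | 104166.67
hole | -2827.43 | 44.00 | 61.00 | -124407.07 | -172473.44
Σ | 34008.30 |  |  | 2859105.96 | 3882517.22
X̄ = 2859105.96 / 34008.30 = 84.07 in
Ȳ = 3882517.22 / 34008.30 = 114.16 in

X̄ = 84.07 in, Ȳ = 114.16 in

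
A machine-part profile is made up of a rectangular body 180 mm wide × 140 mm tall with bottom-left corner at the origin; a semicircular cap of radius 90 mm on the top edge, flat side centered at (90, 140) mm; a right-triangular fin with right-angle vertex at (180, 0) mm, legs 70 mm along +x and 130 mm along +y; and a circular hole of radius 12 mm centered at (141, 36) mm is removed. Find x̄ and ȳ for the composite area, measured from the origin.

x̄ = 101.72 mm, ȳ = 100.24 mm

rectangular body: A = 180 × 140 = 25200.00, centroid at (90.00, 70.00).
semicircular top: A = ½π·90² = 12723.45, centroid at (90.00, 178.20).
triangular fin: A = ½·70·130 = 4550.00, centroid at (203.33, 43.33).
hole: A = −π·12² = -452.39, centroid at (141.00, 36.00).
ΣA = 42021.06 mm²
ΣAx̄ = (25200.00)(90.00) + (12723.45)(90.00) + (4550.00)(203.33) + (-452.39)(141.00) = 4274490.29 mm³
ΣAȳ = (25200.00)(70.00) + (12723.45)(178.20) + (4550.00)(43.33) + (-452.39)(36.00) = 4212163.68 mm³
x̄ = 4274490.29 / 42021.06 = 101.72 mm
ȳ = 4212163.68 / 42021.06 = 100.24 mm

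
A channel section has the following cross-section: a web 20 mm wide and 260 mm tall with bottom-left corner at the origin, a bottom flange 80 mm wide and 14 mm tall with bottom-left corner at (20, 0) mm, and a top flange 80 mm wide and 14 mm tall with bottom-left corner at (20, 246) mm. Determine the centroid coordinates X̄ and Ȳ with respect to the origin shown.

web: A = 20 × 260 = 5200.00, centroid at (10.00, 130.00).
bottom flange: A = 80 × 14 = 1120.00, centroid at (60.00, 7.00).
top flange: A = 80 × 14 = 1120.00, centroid at (60.00, 253.00).
ΣA = 7440.00 mm²
ΣAX̄ = (5200.00)(10.00) + (1120.00)(60.00) + (1120.00)(60.00) = 186400.00 mm³
ΣAȲ = (5200.00)(130.00) + (1120.00)(7.00) + (1120.00)(253.00) = 967200.00 mm³
X̄ = 186400.00 / 7440.00 = 25.05 mm
Ȳ = 967200.00 / 7440.00 = 130.00 mm

X̄ = 25.05 mm, Ȳ = 130.00 mm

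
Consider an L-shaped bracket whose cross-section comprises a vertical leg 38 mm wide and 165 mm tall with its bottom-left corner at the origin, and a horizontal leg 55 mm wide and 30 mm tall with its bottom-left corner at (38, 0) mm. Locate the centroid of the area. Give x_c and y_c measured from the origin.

vertical leg: A = 38 × 165 = 6270.00, centroid at (19.00, 82.50).
horizontal leg: A = 55 × 30 = 1650.00, centroid at (65.50, 15.00).
ΣA = 7920.00 mm², ΣAx_c = 227205.00 mm³, ΣAy_c = 542025.00 mm³.
x_c = 227205.00/7920.00 = 28.69 mm; y_c = 542025.00/7920.00 = 68.44 mm.

x_c = 28.69 mm, y_c = 68.44 mm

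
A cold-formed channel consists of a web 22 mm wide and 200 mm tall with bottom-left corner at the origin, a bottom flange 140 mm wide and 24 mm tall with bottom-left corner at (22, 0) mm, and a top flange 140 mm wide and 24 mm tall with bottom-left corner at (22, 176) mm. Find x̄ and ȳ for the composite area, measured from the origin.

Part | A | x̄ᵢ | ȳᵢ | A·x̄ᵢ | A·ȳᵢ
web | 4400.00 | 11.00 | 100.00 | 48400.00 | 440000.00
bottom flange | 3360.00 | 92.00 | 12.00 | 309120.00 | 40320.00
top flange | 3360.00 | 92.00 | 188.00 | 309120.00 | 631680.00
Σ | 11120.00 |  |  | 666640.00 | 1112000.00
x̄ = 666640.00 / 11120.00 = 59.95 mm
ȳ = 1112000.00 / 11120.00 = 100.00 mm

x̄ = 59.95 mm, ȳ = 100.00 mm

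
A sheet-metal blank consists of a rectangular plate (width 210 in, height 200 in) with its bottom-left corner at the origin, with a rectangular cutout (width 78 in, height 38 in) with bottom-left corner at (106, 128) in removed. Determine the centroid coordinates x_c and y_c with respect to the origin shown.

x_c = 101.96 in, y_c = 96.43 in

Part | A | x̄ᵢ | ȳᵢ | A·x̄ᵢ | A·ȳᵢ
plate | 42000.00 | 105.00 | 100.00 | 4410000.00 | 4200000.00
hole | -2964.00 | 145.00 | 147.00 | -429780.00 | -435708.00
Σ | 39036.00 |  |  | 3980220.00 | 3764292.00
x_c = 3980220.00 / 39036.00 = 101.96 in
y_c = 3764292.00 / 39036.00 = 96.43 in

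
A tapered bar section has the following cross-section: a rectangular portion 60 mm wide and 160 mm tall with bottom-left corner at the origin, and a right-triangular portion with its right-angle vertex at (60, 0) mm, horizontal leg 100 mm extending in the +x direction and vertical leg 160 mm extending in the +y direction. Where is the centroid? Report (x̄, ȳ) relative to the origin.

rectangular portion: A = 60 × 160 = 9600.00, centroid at (30.00, 80.00).
triangular portion: A = ½·100·160 = 8000.00, centroid at (93.33, 53.33).
ΣA = 17600.00 mm²
ΣAx̄ = (9600.00)(30.00) + (8000.00)(93.33) = 1034666.67 mm³
ΣAȳ = (9600.00)(80.00) + (8000.00)(53.33) = 1194666.67 mm³
x̄ = 1034666.67 / 17600.00 = 58.79 mm
ȳ = 1194666.67 / 17600.00 = 67.88 mm

x̄ = 58.79 mm, ȳ = 67.88 mm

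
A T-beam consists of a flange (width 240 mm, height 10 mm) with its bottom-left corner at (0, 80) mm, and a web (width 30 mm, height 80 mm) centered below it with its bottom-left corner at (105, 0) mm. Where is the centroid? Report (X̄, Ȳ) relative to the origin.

Part | A | x̄ᵢ | ȳᵢ | A·x̄ᵢ | A·ȳᵢ
web | 2400.00 | 120.00 | 40.00 | 288000.00 | 96000.00
flange | 2400.00 | 120.00 | 85.00 | 288000.00 | 204000.00
Σ | 4800.00 |  |  | 576000.00 | 300000.00
X̄ = 576000.00 / 4800.00 = 120.00 mm
Ȳ = 300000.00 / 4800.00 = 62.50 mm

X̄ = 120.00 mm, Ȳ = 62.50 mm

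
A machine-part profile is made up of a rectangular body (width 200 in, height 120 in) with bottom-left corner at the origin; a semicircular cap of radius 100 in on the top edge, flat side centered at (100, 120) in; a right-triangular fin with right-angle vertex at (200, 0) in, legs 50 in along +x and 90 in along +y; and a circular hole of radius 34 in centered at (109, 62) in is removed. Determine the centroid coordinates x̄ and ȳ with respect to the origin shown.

rectangular body: A = 200 × 120 = 24000.00, centroid at (100.00, 60.00).
semicircular top: A = ½π·100² = 15707.96, centroid at (100.00, 162.44).
triangular fin: A = ½·50·90 = 2250.00, centroid at (216.67, 30.00).
hole: A = −π·34² = -3631.68, centroid at (109.00, 62.00).
ΣA = 38326.28 in², ΣAx̄ = 4062443.09 in³, ΣAȳ = 3833958.03 in³.
x̄ = 4062443.09/38326.28 = 106.00 in; ȳ = 3833958.03/38326.28 = 100.03 in.

x̄ = 106.00 in, ȳ = 100.03 in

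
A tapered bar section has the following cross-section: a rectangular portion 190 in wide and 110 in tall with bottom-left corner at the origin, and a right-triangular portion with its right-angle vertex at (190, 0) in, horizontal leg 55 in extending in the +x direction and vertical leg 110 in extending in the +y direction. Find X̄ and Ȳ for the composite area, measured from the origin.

rectangular portion: A = 190 × 110 = 20900.00, centroid at (95.00, 55.00).
triangular portion: A = ½·55·110 = 3025.00, centroid at (208.33, 36.67).
ΣA = 23925.00 in²
ΣAX̄ = (20900.00)(95.00) + (3025.00)(208.33) = 2615708.33 in³
ΣAȲ = (20900.00)(55.00) + (3025.00)(36.67) = 1260416.67 in³
X̄ = 2615708.33 / 23925.00 = 109.33 in
Ȳ = 1260416.67 / 23925.00 = 52.68 in

X̄ = 109.33 in, Ȳ = 52.68 in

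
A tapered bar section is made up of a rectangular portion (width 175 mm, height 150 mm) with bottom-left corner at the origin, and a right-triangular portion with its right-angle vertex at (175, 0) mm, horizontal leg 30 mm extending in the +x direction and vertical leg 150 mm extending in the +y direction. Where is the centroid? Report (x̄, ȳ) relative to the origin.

x̄ = 95.20 mm, ȳ = 73.03 mm

rectangular portion: A = 175 × 150 = 26250.00, centroid at (87.50, 75.00).
triangular portion: A = ½·30·150 = 2250.00, centroid at (185.00, 50.00).
ΣA = 28500.00 mm², ΣAx̄ = 2713125.00 mm³, ΣAȳ = 2081250.00 mm³.
x̄ = 2713125.00/28500.00 = 95.20 mm; ȳ = 2081250.00/28500.00 = 73.03 mm.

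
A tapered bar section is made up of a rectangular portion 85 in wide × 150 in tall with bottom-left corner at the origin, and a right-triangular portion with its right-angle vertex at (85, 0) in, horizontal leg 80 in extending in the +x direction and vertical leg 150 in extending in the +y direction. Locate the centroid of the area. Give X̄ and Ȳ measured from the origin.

X̄ = 64.63 in, Ȳ = 67.00 in

rectangular portion: A = 85 × 150 = 12750.00, centroid at (42.50, 75.00).
triangular portion: A = ½·80·150 = 6000.00, centroid at (111.67, 50.00).
ΣA = 18750.00 in²
ΣAX̄ = (12750.00)(42.50) + (6000.00)(111.67) = 1211875.00 in³
ΣAȲ = (12750.00)(75.00) + (6000.00)(50.00) = 1256250.00 in³
X̄ = 1211875.00 / 18750.00 = 64.63 in
Ȳ = 1256250.00 / 18750.00 = 67.00 in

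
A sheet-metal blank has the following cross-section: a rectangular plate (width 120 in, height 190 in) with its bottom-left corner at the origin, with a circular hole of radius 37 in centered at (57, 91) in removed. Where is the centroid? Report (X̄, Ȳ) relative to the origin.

X̄ = 60.70 in, Ȳ = 95.93 in

plate: A = 120 × 190 = 22800.00, centroid at (60.00, 95.00).
hole: A = −π·37² = -4300.84, centroid at (57.00, 91.00).
ΣA = 18499.16 in²
ΣAX̄ = (22800.00)(60.00) + (-4300.84)(57.00) = 1122852.10 in³
ΣAȲ = (22800.00)(95.00) + (-4300.84)(91.00) = 1774623.53 in³
X̄ = 1122852.10 / 18499.16 = 60.70 in
Ȳ = 1774623.53 / 18499.16 = 95.93 in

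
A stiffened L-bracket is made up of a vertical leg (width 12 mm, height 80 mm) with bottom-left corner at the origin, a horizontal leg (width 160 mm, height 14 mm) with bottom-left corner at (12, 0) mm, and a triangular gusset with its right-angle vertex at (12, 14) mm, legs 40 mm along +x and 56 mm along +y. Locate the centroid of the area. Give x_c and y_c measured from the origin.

x_c = 55.60 mm, y_c = 20.99 mm

Part | A | x̄ᵢ | ȳᵢ | A·x̄ᵢ | A·ȳᵢ
vertical leg | 960.00 | 6.00 | 40.00 | 5760.00 | 38400.00
horizontal leg | 2240.00 | 92.00 | 7.00 | 206080.00 | 15680.00
gusset | 1120.00 | 25.33 | 32.67 | 28373.33 | 36586.67
Σ | 4320.00 |  |  | 240213.33 | 90666.67
x_c = 240213.33 / 4320.00 = 55.60 mm
y_c = 90666.67 / 4320.00 = 20.99 mm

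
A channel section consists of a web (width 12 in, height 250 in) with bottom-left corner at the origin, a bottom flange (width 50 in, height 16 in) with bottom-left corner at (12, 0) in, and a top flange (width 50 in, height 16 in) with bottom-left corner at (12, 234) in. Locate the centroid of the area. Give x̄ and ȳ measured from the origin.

x̄ = 16.78 in, ȳ = 125.00 in

web: A = 12 × 250 = 3000.00, centroid at (6.00, 125.00).
bottom flange: A = 50 × 16 = 800.00, centroid at (37.00, 8.00).
top flange: A = 50 × 16 = 800.00, centroid at (37.00, 242.00).
ΣA = 4600.00 in²
ΣAx̄ = (3000.00)(6.00) + (800.00)(37.00) + (800.00)(37.00) = 77200.00 in³
ΣAȳ = (3000.00)(125.00) + (800.00)(8.00) + (800.00)(242.00) = 575000.00 in³
x̄ = 77200.00 / 4600.00 = 16.78 in
ȳ = 575000.00 / 4600.00 = 125.00 in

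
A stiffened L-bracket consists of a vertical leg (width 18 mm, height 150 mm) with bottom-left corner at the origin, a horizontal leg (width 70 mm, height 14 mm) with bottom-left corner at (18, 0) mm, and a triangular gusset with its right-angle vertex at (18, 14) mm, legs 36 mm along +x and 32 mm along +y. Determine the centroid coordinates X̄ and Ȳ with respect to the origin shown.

X̄ = 21.97 mm, Ȳ = 52.53 mm

vertical leg: A = 18 × 150 = 2700.00, centroid at (9.00, 75.00).
horizontal leg: A = 70 × 14 = 980.00, centroid at (53.00, 7.00).
gusset: A = ½·36·32 = 576.00, centroid at (30.00, 24.67).
ΣA = 4256.00 mm², ΣAX̄ = 93520.00 mm³, ΣAȲ = 223568.00 mm³.
X̄ = 93520.00/4256.00 = 21.97 mm; Ȳ = 223568.00/4256.00 = 52.53 mm.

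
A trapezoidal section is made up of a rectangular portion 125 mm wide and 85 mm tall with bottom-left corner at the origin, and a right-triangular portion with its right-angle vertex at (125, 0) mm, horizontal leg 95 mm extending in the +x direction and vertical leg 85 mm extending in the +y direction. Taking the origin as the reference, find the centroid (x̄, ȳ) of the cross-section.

rectangular portion: A = 125 × 85 = 10625.00, centroid at (62.50, 42.50).
triangular portion: A = ½·95·85 = 4037.50, centroid at (156.67, 28.33).
ΣA = 14662.50 mm²
ΣAx̄ = (10625.00)(62.50) + (4037.50)(156.67) = 1296604.17 mm³
ΣAȳ = (10625.00)(42.50) + (4037.50)(28.33) = 565958.33 mm³
x̄ = 1296604.17 / 14662.50 = 88.43 mm
ȳ = 565958.33 / 14662.50 = 38.60 mm

x̄ = 88.43 mm, ȳ = 38.60 mm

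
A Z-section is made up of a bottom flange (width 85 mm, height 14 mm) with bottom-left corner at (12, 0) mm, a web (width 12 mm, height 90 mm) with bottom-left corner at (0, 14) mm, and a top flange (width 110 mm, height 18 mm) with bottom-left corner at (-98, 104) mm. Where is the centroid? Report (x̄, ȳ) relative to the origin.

bottom flange: A = 85 × 14 = 1190.00, centroid at (54.50, 7.00).
web: A = 12 × 90 = 1080.00, centroid at (6.00, 59.00).
top flange: A = 110 × 18 = 1980.00, centroid at (-43.00, 113.00).
ΣA = 4250.00 mm², ΣAx̄ = -13805.00 mm³, ΣAȳ = 295790.00 mm³.
x̄ = -13805.00/4250.00 = -3.25 mm; ȳ = 295790.00/4250.00 = 69.60 mm.

x̄ = -3.25 mm, ȳ = 69.60 mm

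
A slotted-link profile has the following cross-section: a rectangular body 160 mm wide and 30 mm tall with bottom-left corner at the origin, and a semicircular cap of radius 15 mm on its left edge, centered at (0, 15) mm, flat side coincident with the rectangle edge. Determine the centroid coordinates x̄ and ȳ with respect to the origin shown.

x̄ = 74.08 mm, ȳ = 15.00 mm

Part | A | x̄ᵢ | ȳᵢ | A·x̄ᵢ | A·ȳᵢ
rectangular body | 4800.00 | 80.00 | 15.00 | 384000.00 | 72000.00
semicircular end | 353.43 | -6.37 | 15.00 | -2250.00 | 5301.44
Σ | 5153.43 |  |  | 381750.00 | 77301.44
x̄ = 381750.00 / 5153.43 = 74.08 mm
ȳ = 77301.44 / 5153.43 = 15.00 mm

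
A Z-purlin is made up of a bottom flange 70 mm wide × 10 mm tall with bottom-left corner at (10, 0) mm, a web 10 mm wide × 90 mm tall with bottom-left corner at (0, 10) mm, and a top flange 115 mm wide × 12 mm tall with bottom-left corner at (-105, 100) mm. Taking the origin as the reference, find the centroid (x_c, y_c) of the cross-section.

x_c = -9.92 mm, y_c = 66.87 mm

bottom flange: A = 70 × 10 = 700.00, centroid at (45.00, 5.00).
web: A = 10 × 90 = 900.00, centroid at (5.00, 55.00).
top flange: A = 115 × 12 = 1380.00, centroid at (-47.50, 106.00).
ΣA = 2980.00 mm², ΣAx_c = -29550.00 mm³, ΣAy_c = 199280.00 mm³.
x_c = -29550.00/2980.00 = -9.92 mm; y_c = 199280.00/2980.00 = 66.87 mm.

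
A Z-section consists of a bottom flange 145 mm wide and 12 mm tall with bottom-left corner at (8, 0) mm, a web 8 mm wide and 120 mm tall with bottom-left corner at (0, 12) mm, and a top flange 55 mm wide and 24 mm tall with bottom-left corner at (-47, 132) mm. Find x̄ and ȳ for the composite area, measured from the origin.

Part | A | x̄ᵢ | ȳᵢ | A·x̄ᵢ | A·ȳᵢ
bottom flange | 1740.00 | 80.50 | 6.00 | 140070.00 | 10440.00
web | 960.00 | 4.00 | 72.00 | 3840.00 | 69120.00
top flange | 1320.00 | -19.50 | 144.00 | -25740.00 | 190080.00
Σ | 4020.00 |  |  | 118170.00 | 269640.00
x̄ = 118170.00 / 4020.00 = 29.40 mm
ȳ = 269640.00 / 4020.00 = 67.07 mm

x̄ = 29.40 mm, ȳ = 67.07 mm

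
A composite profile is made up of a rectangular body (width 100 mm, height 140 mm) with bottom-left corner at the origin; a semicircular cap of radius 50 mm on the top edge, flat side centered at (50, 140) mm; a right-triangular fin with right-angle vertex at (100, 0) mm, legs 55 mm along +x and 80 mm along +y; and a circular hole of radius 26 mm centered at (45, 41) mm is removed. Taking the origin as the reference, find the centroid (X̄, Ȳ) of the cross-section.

rectangular body: A = 100 × 140 = 14000.00, centroid at (50.00, 70.00).
semicircular top: A = ½π·50² = 3926.99, centroid at (50.00, 161.22).
triangular fin: A = ½·55·80 = 2200.00, centroid at (118.33, 26.67).
hole: A = −π·26² = -2123.72, centroid at (45.00, 41.00).
ΣA = 18003.27 mm²
ΣAX̄ = (14000.00)(50.00) + (3926.99)(50.00) + (2200.00)(118.33) + (-2123.72)(45.00) = 1061115.63 mm³
ΣAȲ = (14000.00)(70.00) + (3926.99)(161.22) + (2200.00)(26.67) + (-2123.72)(41.00) = 1584706.33 mm³
X̄ = 1061115.63 / 18003.27 = 58.94 mm
Ȳ = 1584706.33 / 18003.27 = 88.02 mm

X̄ = 58.94 mm, Ȳ = 88.02 mm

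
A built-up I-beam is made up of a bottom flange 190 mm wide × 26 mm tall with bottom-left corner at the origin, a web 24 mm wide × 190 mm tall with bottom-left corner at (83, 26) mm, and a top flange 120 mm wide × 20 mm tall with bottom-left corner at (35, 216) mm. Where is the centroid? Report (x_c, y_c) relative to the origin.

x_c = 95.00 mm, y_c = 97.34 mm

Part | A | x̄ᵢ | ȳᵢ | A·x̄ᵢ | A·ȳᵢ
bottom flange | 4940.00 | 95.00 | 13.00 | 469300.00 | 64220.00
web | 4560.00 | 95.00 | 121.00 | 433200.00 | 551760.00
top flange | 2400.00 | 95.00 | 226.00 | 228000.00 | 542400.00
Σ | 11900.00 |  |  | 1130500.00 | 1158380.00
x_c = 1130500.00 / 11900.00 = 95.00 mm
y_c = 1158380.00 / 11900.00 = 97.34 mm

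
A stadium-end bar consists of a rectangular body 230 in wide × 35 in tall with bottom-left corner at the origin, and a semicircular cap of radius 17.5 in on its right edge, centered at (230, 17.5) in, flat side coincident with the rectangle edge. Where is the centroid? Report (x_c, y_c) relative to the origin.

Part | A | x̄ᵢ | ȳᵢ | A·x̄ᵢ | A·ȳᵢ
rectangular body | 8050.00 | 115.00 | 17.50 | 925750.00 | 140875.00
semicircular end | 481.06 | 237.43 | 17.50 | 114215.88 | 8418.49
Σ | 8531.06 |  |  | 1039965.88 | 149293.49
x_c = 1039965.88 / 8531.06 = 121.90 in
y_c = 149293.49 / 8531.06 = 17.50 in

x_c = 121.90 in, y_c = 17.50 in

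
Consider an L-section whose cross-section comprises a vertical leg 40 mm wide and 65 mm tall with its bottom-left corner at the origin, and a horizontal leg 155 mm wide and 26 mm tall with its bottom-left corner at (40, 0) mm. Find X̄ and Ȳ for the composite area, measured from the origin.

X̄ = 79.26 mm, Ȳ = 20.65 mm

vertical leg: A = 40 × 65 = 2600.00, centroid at (20.00, 32.50).
horizontal leg: A = 155 × 26 = 4030.00, centroid at (117.50, 13.00).
ΣA = 6630.00 mm², ΣAX̄ = 525525.00 mm³, ΣAȲ = 136890.00 mm³.
X̄ = 525525.00/6630.00 = 79.26 mm; Ȳ = 136890.00/6630.00 = 20.65 mm.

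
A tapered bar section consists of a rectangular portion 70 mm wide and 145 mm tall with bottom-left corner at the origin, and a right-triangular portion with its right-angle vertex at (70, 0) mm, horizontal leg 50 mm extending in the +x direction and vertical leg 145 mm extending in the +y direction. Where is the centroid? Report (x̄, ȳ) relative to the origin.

x̄ = 48.60 mm, ȳ = 66.14 mm

rectangular portion: A = 70 × 145 = 10150.00, centroid at (35.00, 72.50).
triangular portion: A = ½·50·145 = 3625.00, centroid at (86.67, 48.33).
ΣA = 13775.00 mm²
ΣAx̄ = (10150.00)(35.00) + (3625.00)(86.67) = 669416.67 mm³
ΣAȳ = (10150.00)(72.50) + (3625.00)(48.33) = 911083.33 mm³
x̄ = 669416.67 / 13775.00 = 48.60 mm
ȳ = 911083.33 / 13775.00 = 66.14 mm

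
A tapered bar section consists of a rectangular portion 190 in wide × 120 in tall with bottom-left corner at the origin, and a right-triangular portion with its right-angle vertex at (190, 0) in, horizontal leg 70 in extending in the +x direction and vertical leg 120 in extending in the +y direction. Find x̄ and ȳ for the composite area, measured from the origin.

x̄ = 113.41 in, ȳ = 56.89 in

rectangular portion: A = 190 × 120 = 22800.00, centroid at (95.00, 60.00).
triangular portion: A = ½·70·120 = 4200.00, centroid at (213.33, 40.00).
ΣA = 27000.00 in², ΣAx̄ = 3062000.00 in³, ΣAȳ = 1536000.00 in³.
x̄ = 3062000.00/27000.00 = 113.41 in; ȳ = 1536000.00/27000.00 = 56.89 in.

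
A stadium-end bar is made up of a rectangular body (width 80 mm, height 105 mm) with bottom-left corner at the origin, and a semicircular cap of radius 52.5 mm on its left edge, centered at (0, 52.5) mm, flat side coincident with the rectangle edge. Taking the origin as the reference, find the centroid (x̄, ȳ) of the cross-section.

rectangular body: A = 80 × 105 = 8400.00, centroid at (40.00, 52.50).
semicircular end: A = ½π·52.5² = 4329.51, centroid at (-22.28, 52.50).
ΣA = 12729.51 mm²
ΣAx̄ = (8400.00)(40.00) + (4329.51)(-22.28) = 239531.25 mm³
ΣAȳ = (8400.00)(52.50) + (4329.51)(52.50) = 668299.14 mm³
x̄ = 239531.25 / 12729.51 = 18.82 mm
ȳ = 668299.14 / 12729.51 = 52.50 mm

x̄ = 18.82 mm, ȳ = 52.50 mm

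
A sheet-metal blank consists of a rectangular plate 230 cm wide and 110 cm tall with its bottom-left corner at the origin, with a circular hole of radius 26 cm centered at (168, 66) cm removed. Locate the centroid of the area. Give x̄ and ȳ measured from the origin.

x̄ = 110.14 cm, ȳ = 53.99 cm

plate: A = 230 × 110 = 25300.00, centroid at (115.00, 55.00).
hole: A = −π·26² = -2123.72, centroid at (168.00, 66.00).
ΣA = 23176.28 cm², ΣAx̄ = 2552715.61 cm³, ΣAȳ = 1251334.70 cm³.
x̄ = 2552715.61/23176.28 = 110.14 cm; ȳ = 1251334.70/23176.28 = 53.99 cm.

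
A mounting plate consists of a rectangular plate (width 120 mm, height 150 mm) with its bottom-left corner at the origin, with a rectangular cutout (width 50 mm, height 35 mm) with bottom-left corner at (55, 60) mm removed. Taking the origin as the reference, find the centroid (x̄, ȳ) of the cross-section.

x̄ = 57.85 mm, ȳ = 74.73 mm

plate: A = 120 × 150 = 18000.00, centroid at (60.00, 75.00).
hole: A = −(50 × 35) = -1750.00, centroid at (80.00, 77.50).
ΣA = 16250.00 mm²
ΣAx̄ = (18000.00)(60.00) + (-1750.00)(80.00) = 940000.00 mm³
ΣAȳ = (18000.00)(75.00) + (-1750.00)(77.50) = 1214375.00 mm³
x̄ = 940000.00 / 16250.00 = 57.85 mm
ȳ = 1214375.00 / 16250.00 = 74.73 mm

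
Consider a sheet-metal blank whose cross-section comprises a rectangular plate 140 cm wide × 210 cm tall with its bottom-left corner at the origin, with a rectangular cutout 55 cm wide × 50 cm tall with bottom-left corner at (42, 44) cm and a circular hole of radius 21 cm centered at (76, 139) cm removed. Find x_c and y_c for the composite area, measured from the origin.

Part | A | x̄ᵢ | ȳᵢ | A·x̄ᵢ | A·ȳᵢ
plate | 29400.00 | 70.00 | 105.00 | 2058000.00 | 3087000.00
hole 1 | -2750.00 | 69.50 | 69.00 | -191125.00 | -189750.00
hole 2 | -1385.44 | 76.00 | 139.00 | -105293.62 | -192576.49
Σ | 25264.56 |  |  | 1761581.38 | 2704673.51
x_c = 1761581.38 / 25264.56 = 69.73 cm
y_c = 2704673.51 / 25264.56 = 107.05 cm

x_c = 69.73 cm, y_c = 107.05 cm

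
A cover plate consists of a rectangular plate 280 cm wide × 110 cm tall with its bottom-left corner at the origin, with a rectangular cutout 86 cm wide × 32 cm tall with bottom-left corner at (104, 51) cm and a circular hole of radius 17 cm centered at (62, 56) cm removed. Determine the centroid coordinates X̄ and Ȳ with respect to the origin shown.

X̄ = 141.90 cm, Ȳ = 53.75 cm

Part | A | x̄ᵢ | ȳᵢ | A·x̄ᵢ | A·ȳᵢ
plate | 30800.00 | 140.00 | 55.00 | 4312000.00 | 1694000.00
hole 1 | -2752.00 | 147.00 | 67.00 | -404544.00 | -184384.00
hole 2 | -907.92 | 62.00 | 56.00 | -56291.06 | -50843.54
Σ | 27140.08 |  |  | 3851164.94 | 1458772.46
X̄ = 3851164.94 / 27140.08 = 141.90 cm
Ȳ = 1458772.46 / 27140.08 = 53.75 cm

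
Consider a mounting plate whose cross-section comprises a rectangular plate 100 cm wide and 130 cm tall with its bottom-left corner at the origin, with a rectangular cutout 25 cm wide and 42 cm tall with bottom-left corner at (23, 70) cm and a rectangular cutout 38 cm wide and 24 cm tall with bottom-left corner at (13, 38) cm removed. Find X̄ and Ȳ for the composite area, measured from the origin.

Part | A | x̄ᵢ | ȳᵢ | A·x̄ᵢ | A·ȳᵢ
plate | 13000.00 | 50.00 | 65.00 | 650000.00 | 845000.00
hole 1 | -1050.00 | 35.50 | 91.00 | -37275.00 | -95550.00
hole 2 | -912.00 | 32.00 | 50.00 | -29184.00 | -45600.00
Σ | 11038.00 |  |  | 583541.00 | 703850.00
X̄ = 583541.00 / 11038.00 = 52.87 cm
Ȳ = 703850.00 / 11038.00 = 63.77 cm

X̄ = 52.87 cm, Ȳ = 63.77 cm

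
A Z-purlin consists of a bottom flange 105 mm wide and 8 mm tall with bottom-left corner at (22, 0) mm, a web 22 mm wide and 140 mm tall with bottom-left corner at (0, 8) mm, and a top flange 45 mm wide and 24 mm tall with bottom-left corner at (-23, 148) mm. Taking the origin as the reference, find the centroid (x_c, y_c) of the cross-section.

x_c = 19.18 mm, y_c = 83.28 mm

bottom flange: A = 105 × 8 = 840.00, centroid at (74.50, 4.00).
web: A = 22 × 140 = 3080.00, centroid at (11.00, 78.00).
top flange: A = 45 × 24 = 1080.00, centroid at (-0.50, 160.00).
ΣA = 5000.00 mm²
ΣAx_c = (840.00)(74.50) + (3080.00)(11.00) + (1080.00)(-0.50) = 95920.00 mm³
ΣAy_c = (840.00)(4.00) + (3080.00)(78.00) + (1080.00)(160.00) = 416400.00 mm³
x_c = 95920.00 / 5000.00 = 19.18 mm
y_c = 416400.00 / 5000.00 = 83.28 mm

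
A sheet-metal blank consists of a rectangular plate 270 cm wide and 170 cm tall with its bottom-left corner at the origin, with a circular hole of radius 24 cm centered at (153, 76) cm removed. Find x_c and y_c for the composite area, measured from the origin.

plate: A = 270 × 170 = 45900.00, centroid at (135.00, 85.00).
hole: A = −π·24² = -1809.56, centroid at (153.00, 76.00).
ΣA = 44090.44 cm², ΣAx_c = 5919637.72 cm³, ΣAy_c = 3763973.64 cm³.
x_c = 5919637.72/44090.44 = 134.26 cm; y_c = 3763973.64/44090.44 = 85.37 cm.

x_c = 134.26 cm, y_c = 85.37 cm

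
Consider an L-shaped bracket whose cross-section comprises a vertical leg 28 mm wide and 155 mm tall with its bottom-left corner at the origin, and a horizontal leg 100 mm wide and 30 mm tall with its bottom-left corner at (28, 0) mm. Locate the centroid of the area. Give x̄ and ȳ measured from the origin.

x̄ = 40.16 mm, ȳ = 51.96 mm

vertical leg: A = 28 × 155 = 4340.00, centroid at (14.00, 77.50).
horizontal leg: A = 100 × 30 = 3000.00, centroid at (78.00, 15.00).
ΣA = 7340.00 mm², ΣAx̄ = 294760.00 mm³, ΣAȳ = 381350.00 mm³.
x̄ = 294760.00/7340.00 = 40.16 mm; ȳ = 381350.00/7340.00 = 51.96 mm.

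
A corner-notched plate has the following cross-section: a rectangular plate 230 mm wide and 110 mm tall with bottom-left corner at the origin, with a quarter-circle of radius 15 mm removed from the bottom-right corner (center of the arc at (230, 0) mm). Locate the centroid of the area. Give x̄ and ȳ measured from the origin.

x̄ = 114.24 mm, ȳ = 55.34 mm

Part | A | x̄ᵢ | ȳᵢ | A·x̄ᵢ | A·ȳᵢ
plate | 25300.00 | 115.00 | 55.00 | 2909500.00 | 1391500.00
removed quarter-circle | -176.71 | 223.63 | 6.37 | -39519.35 | -1125.00
Σ | 25123.29 |  |  | 2869980.65 | 1390375.00
x̄ = 2869980.65 / 25123.29 = 114.24 mm
ȳ = 1390375.00 / 25123.29 = 55.34 mm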